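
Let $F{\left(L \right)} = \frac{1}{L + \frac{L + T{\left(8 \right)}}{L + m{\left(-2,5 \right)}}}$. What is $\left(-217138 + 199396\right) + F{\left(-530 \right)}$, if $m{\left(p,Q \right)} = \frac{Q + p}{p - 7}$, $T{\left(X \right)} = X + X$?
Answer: $- \frac{14933230087}{841688} \approx -17742.0$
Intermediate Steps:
$T{\left(X \right)} = 2 X$
$m{\left(p,Q \right)} = \frac{Q + p}{-7 + p}$
$F{\left(L \right)} = \frac{1}{L + \frac{16 + L}{- \frac{1}{3} + L}}$ ($F{\left(L \right)} = \frac{1}{L + \frac{L + 2 \cdot 8}{L + \frac{5 - 2}{-7 - 2}}} = \frac{1}{L + \frac{L + 16}{L + \frac{1}{-9} \cdot 3}} = \frac{1}{L + \frac{16 + L}{L - \frac{1}{3}}} = \frac{1}{L + \frac{16 + L}{- \frac{1}{3} + L}}$)
$\left(-217138 + 199396\right) + F{\left(-530 \right)} = \left(-217138 + 199396\right) + \frac{-1 + 3 \left(-530\right)}{48 + 2 \left(-530\right) + 3 \left(-530\right)^{2}} = -17742 + \frac{-1 - 1590}{48 - 1060 + 3 \cdot 280900} = -17742 + \frac{1}{48 - 1060 + 842700} \left(-1591\right) = -17742 + \frac{1}{841688} \left(-1591\right) = -17742 - \frac{1591}{841688} = - \frac{14933230087}{841688}$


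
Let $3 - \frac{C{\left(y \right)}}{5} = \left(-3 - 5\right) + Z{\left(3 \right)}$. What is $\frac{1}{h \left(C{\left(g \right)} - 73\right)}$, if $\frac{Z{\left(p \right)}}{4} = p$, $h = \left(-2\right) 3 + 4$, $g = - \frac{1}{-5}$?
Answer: $\frac{1}{156} \approx 0.0064103$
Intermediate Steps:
$g = \frac{1}{5}$ ($g = \left(-1\right) \left(- \frac{1}{5}\right) = \frac{1}{5} \approx 0.2$)
$h = -2$ ($h = -6 + 4 = -2$)
$Z{\left(p \right)} = 4 p$
$C{\left(y \right)} = -5$ ($C{\left(y \right)} = 15 - 5 \left(\left(-3 - 5\right) + 4 \cdot 3\right) = 15 - 5 \left(-8 + 12\right) = 15 - 20 = -5$)
$\frac{1}{h \left(C{\left(g \right)} - 73\right)} = \frac{1}{\left(-2\right) \left(-5 - 73\right)} = \frac{1}{\left(-2\right) \left(-78\right)} = \frac{1}{156}$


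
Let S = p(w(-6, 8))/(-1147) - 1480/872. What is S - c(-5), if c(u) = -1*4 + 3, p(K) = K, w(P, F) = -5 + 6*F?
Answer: -91859/125023 ≈ -0.73474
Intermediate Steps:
S = -216882/125023 (S = (-5 + 6*8)/(-1147) - 1480/872 = (-5 + 48)*(-1/1147) - 1480*1/872 = 43*(-1/1147) - 185/109 = -43/1147 - 185/109 = -216882/125023 ≈ -1.7347)
c(u) = -1 (c(u) = -4 + 3 = -1)
S - c(-5) = -216882/125023 - 1*(-1) = -216882/125023 + 1 = -91859/125023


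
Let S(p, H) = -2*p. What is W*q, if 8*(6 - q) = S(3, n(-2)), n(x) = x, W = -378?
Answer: -5103/2 ≈ -2551.5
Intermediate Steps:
q = 27/4 (q = 6 - (-1)*3/4 = 6 - 1/8*(-6) = 6 + 3/4 = 27/4 ≈ 6.7500)
W*q = -378*27/4 = -5103/2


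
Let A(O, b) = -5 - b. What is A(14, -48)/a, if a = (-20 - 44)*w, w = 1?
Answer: -43/64 ≈ -0.67188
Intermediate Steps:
a = -64 (a = (-20 - 44)*1 = -64*1 = -64)
A(14, -48)/a = (-5 - 1*(-48))/(-64) = (-5 + 48)*(-1/64) = 43*(-1/64) = -43/64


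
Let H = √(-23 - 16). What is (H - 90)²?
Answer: (90 - I*√39)² ≈ 8061.0 - 1124.1*I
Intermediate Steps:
H = I*√39 (H = √(-39) = I*√39 ≈ 6.245*I)
(H - 90)² = (I*√39 - 90)² = (-90 + I*√39)²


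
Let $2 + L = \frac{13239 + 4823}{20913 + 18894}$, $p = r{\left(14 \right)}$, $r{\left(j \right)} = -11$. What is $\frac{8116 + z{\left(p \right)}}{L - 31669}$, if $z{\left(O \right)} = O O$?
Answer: $- \frac{327890259}{1260709435} \approx -0.26008$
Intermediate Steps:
$p = -11$
$L = - \frac{61552}{39807}$ ($L = -2 + \frac{13239 + 4823}{20913 + 18894} = -2 + \frac{18062}{39807} = - \frac{61552}{39807} \approx -1.5463$)
$z{\left(O \right)} = O^{2}$
$\frac{8116 + z{\left(p \right)}}{L - 31669} = \frac{8116 + \left(-11\right)^{2}}{- \frac{61552}{39807} - 31669} = \frac{8116 + 121}{- \frac{61552}{39807} - 31669} = \frac{8237}{- \frac{1260709435}{39807}} = 8237 \left(- \frac{39807}{1260709435}\right) = - \frac{327890259}{1260709435}$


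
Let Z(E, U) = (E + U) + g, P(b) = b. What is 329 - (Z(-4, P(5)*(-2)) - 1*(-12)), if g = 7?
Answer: 324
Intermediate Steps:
Z(E, U) = 7 + E + U (Z(E, U) = (E + U) + 7 = 7 + E + U)
329 - (Z(-4, P(5)*(-2)) - 1*(-12)) = 329 - ((7 - 4 + 5*(-2)) - 1*(-12)) = 329 - ((7 - 4 - 10) + 12) = 329 - (-7 + 12) = 329 - 1*5 = 329 - 5 = 324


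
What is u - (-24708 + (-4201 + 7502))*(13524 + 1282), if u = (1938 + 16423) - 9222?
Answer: 316961181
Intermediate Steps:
u = 9139 (u = 18361 - 9222 = 9139)
u - (-24708 + (-4201 + 7502))*(13524 + 1282) = 9139 - (-24708 + (-4201 + 7502))*(13524 + 1282) = 9139 - (-24708 + 3301)*14806 = 9139 - (-21407)*14806 = 9139 - 1*(-316952042) = 9139 + 316952042 = 316961181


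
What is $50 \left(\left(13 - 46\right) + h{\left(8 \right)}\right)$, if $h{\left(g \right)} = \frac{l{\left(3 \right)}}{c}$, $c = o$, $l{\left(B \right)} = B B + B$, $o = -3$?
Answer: $-1850$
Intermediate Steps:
$l{\left(B \right)} = B + B^{2}$ ($l{\left(B \right)} = B^{2} + B = B + B^{2}$)
$c = -3$
$h{\left(g \right)} = -4$ ($h{\left(g \right)} = \frac{3 \left(1 + 3\right)}{-3} = 3 \cdot 4 \left(- \frac{1}{3}\right) = 12 \left(- \frac{1}{3}\right) = -4$)
$50 \left(\left(13 - 46\right) + h{\left(8 \right)}\right) = 50 \left(\left(13 - 46\right) - 4\right) = 50 \left(-33 - 4\right) = 50 \left(-37\right) = -1850$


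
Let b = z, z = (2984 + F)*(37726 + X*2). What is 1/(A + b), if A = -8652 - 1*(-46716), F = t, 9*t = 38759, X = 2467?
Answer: 1/311053164 ≈ 3.2149e-9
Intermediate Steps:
t = 38759/9 (t = (1/9)*38759 = 38759/9 ≈ 4306.6)
F = 38759/9 ≈ 4306.6
A = 38064 (A = -8652 + 46716 = 38064)
z = 311015100 (z = (2984 + 38759/9)*(37726 + 2467*2) = 65615*(37726 + 4934)/9 = (65615/9)*42660 = 311015100)
b = 311015100
1/(A + b) = 1/(38064 + 311015100) = 1/311053164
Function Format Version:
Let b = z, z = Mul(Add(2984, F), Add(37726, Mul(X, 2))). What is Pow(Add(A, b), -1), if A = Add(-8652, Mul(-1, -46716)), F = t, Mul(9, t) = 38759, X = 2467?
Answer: Rational(1, 311053164) ≈ 3.2149e-9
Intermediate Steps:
t = Rational(38759, 9) (t = Mul(Rational(1, 9), 38759) = Rational(38759, 9) ≈ 4306.6)
F = Rational(38759, 9) ≈ 4306.6
A = 38064 (A = Add(-8652, 46716) = 38064)
z = 311015100 (z = Mul(Add(2984, Rational(38759, 9)), Add(37726, Mul(2467, 2))) = Mul(Rational(65615, 9), Add(37726, 4934)) = Mul(Rational(65615, 9), 42660) = 311015100)
b = 311015100
Pow(Add(A, b), -1) = Pow(Add(38064, 311015100), -1) = Pow(311053164, -1) = Rational(1, 311053164)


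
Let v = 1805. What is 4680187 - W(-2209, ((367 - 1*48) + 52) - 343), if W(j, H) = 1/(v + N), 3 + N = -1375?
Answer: 1998439848/427 ≈ 4.6802e+6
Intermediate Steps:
N = -1378 (N = -3 - 1375 = -1378)
W(j, H) = 1/427 (W(j, H) = 1/(1805 - 1378) = 1/427)
4680187 - W(-2209, ((367 - 1*48) + 52) - 343) = 4680187 - 1*1/427 = 4680187 - 1/427 = 1998439848/427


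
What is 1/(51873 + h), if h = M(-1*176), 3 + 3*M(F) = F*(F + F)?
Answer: 3/217568 ≈ 1.3789e-5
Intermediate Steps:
M(F) = -1 + 2*F²/3 (M(F) = -1 + (F*(F + F))/3 = -1 + (F*(2*F))/3 = -1 + (2*F²)/3 = -1 + 2*F²/3)
h = 61949/3 (h = -1 + 2*(-1*176)²/3 = -1 + (⅔)*(-176)² = -1 + (⅔)*30976 = -1 + 61952/3 = 61949/3 ≈ 20650.)
1/(51873 + h) = 1/(51873 + 61949/3) = 1/(217568/3) = 3/217568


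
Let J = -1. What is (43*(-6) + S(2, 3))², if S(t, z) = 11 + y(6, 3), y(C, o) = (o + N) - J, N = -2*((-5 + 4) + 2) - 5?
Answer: 62500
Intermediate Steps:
N = -7 (N = -2*(-1 + 2) - 5 = -2*1 - 5 = -2 - 5 = -7)
y(C, o) = -6 + o (y(C, o) = (o - 7) - 1*(-1) = (-7 + o) + 1 = -6 + o)
S(t, z) = 8 (S(t, z) = 11 + (-6 + 3) = 11 - 3 = 8)
(43*(-6) + S(2, 3))² = (43*(-6) + 8)² = (-258 + 8)² = (-250)² = 62500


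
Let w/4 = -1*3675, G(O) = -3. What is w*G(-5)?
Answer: 44100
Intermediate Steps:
w = -14700 (w = 4*(-1*3675) = 4*(-3675) = -14700)
w*G(-5) = -14700*(-3) = 44100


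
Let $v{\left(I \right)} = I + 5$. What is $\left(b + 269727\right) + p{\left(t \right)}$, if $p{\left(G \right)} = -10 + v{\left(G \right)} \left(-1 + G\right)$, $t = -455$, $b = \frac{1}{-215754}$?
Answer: $\frac{102465242417}{215754} \approx 4.7492 \cdot 10^{5}$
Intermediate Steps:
$v{\left(I \right)} = 5 + I$
$b = - \frac{1}{215754} \approx -4.6349 \cdot 10^{-6}$
$p{\left(G \right)} = -10 + \left(-1 + G\right) \left(5 + G\right)$ ($p{\left(G \right)} = -10 + \left(5 + G\right) \left(-1 + G\right) = -10 + \left(-1 + G\right) \left(5 + G\right)$)
$\left(b + 269727\right) + p{\left(t \right)} = \left(- \frac{1}{215754} + 269727\right) - \left(-440 + 455 \left(5 - 455\right)\right) = \frac{58194679157}{215754} - -205190 = \frac{58194679157}{215754} + \left(-15 + 455 + 204750\right) = \frac{58194679157}{215754} + 205190 = \frac{102465242417}{215754}$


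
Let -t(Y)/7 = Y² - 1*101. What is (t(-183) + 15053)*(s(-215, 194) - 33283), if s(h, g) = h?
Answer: 7324773174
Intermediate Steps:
t(Y) = 707 - 7*Y² (t(Y) = -7*(Y² - 1*101) = -7*(Y² - 101) = -7*(-101 + Y²) = 707 - 7*Y²)
(t(-183) + 15053)*(s(-215, 194) - 33283) = ((707 - 7*(-183)²) + 15053)*(-215 - 33283) = ((707 - 7*33489) + 15053)*(-33498) = ((707 - 234423) + 15053)*(-33498) = (-233716 + 15053)*(-33498) = -218663*(-33498) = 7324773174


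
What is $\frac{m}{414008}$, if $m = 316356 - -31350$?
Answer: $\frac{173853}{207004} \approx 0.83985$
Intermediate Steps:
$m = 347706$ ($m = 316356 + 31350 = 347706$)
$\frac{m}{414008} = \frac{347706}{414008} = 347706 \cdot \frac{1}{414008} = \frac{173853}{207004}$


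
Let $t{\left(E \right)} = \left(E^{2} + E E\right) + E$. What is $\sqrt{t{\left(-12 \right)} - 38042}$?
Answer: $i \sqrt{37766} \approx 194.33 i$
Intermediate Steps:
$t{\left(E \right)} = E + 2 E^{2}$ ($t{\left(E \right)} = \left(E^{2} + E^{2}\right) + E = 2 E^{2} + E = E + 2 E^{2}$)
$\sqrt{t{\left(-12 \right)} - 38042} = \sqrt{- 12 \left(1 + 2 \left(-12\right)\right) - 38042} = \sqrt{- 12 \left(1 - 24\right) - 38042} = \sqrt{\left(-12\right) \left(-23\right) - 38042} = \sqrt{276 - 38042} = \sqrt{-37766} = i \sqrt{37766}$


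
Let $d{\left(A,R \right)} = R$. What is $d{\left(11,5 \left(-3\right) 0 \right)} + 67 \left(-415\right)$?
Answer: $-27805$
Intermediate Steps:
$d{\left(11,5 \left(-3\right) 0 \right)} + 67 \left(-415\right) = 5 \left(-3\right) 0 + 67 \left(-415\right) = \left(-15\right) 0 - 27805 = 0 - 27805 = -27805$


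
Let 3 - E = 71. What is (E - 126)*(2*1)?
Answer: -388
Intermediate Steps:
E = -68 (E = 3 - 1*71 = 3 - 71 = -68)
(E - 126)*(2*1) = (-68 - 126)*(2*1) = -194*2 = -388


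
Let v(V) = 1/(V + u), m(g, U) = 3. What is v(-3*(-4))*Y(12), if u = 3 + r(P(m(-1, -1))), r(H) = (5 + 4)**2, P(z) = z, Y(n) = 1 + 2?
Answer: 1/32 ≈ 0.031250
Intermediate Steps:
Y(n) = 3
r(H) = 81 (r(H) = 9**2 = 81)
u = 84 (u = 3 + 81 = 84)
v(V) = 1/(84 + V) (v(V) = 1/(V + 84) = 1/(84 + V))
v(-3*(-4))*Y(12) = 3/(84 - 3*(-4)) = 3/(84 + 12) = 3/96 = (1/96)*3 = 1/32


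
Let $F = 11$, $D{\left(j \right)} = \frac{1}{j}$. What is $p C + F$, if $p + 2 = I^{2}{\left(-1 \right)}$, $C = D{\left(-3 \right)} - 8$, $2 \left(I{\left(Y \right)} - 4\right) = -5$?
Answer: $\frac{107}{12} \approx 8.9167$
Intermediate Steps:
$I{\left(Y \right)} = \frac{3}{2}$ ($I{\left(Y \right)} = 4 + \frac{1}{2} \left(-5\right) = 4 - \frac{5}{2} = \frac{3}{2}$)
$C = - \frac{25}{3}$ ($C = \frac{1}{-3} - 8 = - \frac{1}{3} - 8 = - \frac{25}{3} \approx -8.3333$)
$p = \frac{1}{4}$ ($p = -2 + \left(\frac{3}{2}\right)^{2} = -2 + \frac{9}{4} = \frac{1}{4} \approx 0.25$)
$p C + F = \frac{1}{4} \left(- \frac{25}{3}\right) + 11 = - \frac{25}{12} + 11 = \frac{107}{12}$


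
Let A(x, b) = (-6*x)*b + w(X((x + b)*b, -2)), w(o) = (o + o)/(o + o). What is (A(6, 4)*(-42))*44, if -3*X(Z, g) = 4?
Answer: 264264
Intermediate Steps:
X(Z, g) = -4/3 (X(Z, g) = -1/3*4 = -4/3)
w(o) = 1 (w(o) = (2*o)/((2*o)) = (2*o)*(1/(2*o)) = 1)
A(x, b) = 1 - 6*b*x (A(x, b) = (-6*x)*b + 1 = -6*b*x + 1 = 1 - 6*b*x)
(A(6, 4)*(-42))*44 = ((1 - 6*4*6)*(-42))*44 = ((1 - 144)*(-42))*44 = -143*(-42)*44 = 6006*44 = 264264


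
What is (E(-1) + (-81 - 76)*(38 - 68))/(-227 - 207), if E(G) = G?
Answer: -4709/434 ≈ -10.850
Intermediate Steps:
(E(-1) + (-81 - 76)*(38 - 68))/(-227 - 207) = (-1 + (-81 - 76)*(38 - 68))/(-227 - 207) = (-1 - 157*(-30))/(-434) = -(-1 + 4710)/434 = -1/434*4709 = -4709/434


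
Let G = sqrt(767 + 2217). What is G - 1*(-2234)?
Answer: 2234 + 2*sqrt(746) ≈ 2288.6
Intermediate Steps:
G = 2*sqrt(746) (G = sqrt(2984) = 2*sqrt(746) ≈ 54.626)
G - 1*(-2234) = 2*sqrt(746) - 1*(-2234) = 2*sqrt(746) + 2234 = 2234 + 2*sqrt(746)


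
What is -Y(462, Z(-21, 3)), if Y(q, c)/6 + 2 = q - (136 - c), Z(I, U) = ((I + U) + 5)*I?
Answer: -3582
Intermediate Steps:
Z(I, U) = I*(5 + I + U) (Z(I, U) = (5 + I + U)*I = I*(5 + I + U))
Y(q, c) = -828 + 6*c + 6*q (Y(q, c) = -12 + 6*(q - (136 - c)) = -12 + 6*(q + (-136 + c)) = -12 + 6*(-136 + c + q) = -12 + (-816 + 6*c + 6*q) = -828 + 6*c + 6*q)
-Y(462, Z(-21, 3)) = -(-828 + 6*(-21*(5 - 21 + 3)) + 6*462) = -(-828 + 6*(-21*(-13)) + 2772) = -(-828 + 6*273 + 2772) = -(-828 + 1638 + 2772) = -1*3582 = -3582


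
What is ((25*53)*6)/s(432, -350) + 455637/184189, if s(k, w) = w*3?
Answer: -6572558/1289323 ≈ -5.0977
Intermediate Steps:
s(k, w) = 3*w
((25*53)*6)/s(432, -350) + 455637/184189 = ((25*53)*6)/((3*(-350))) + 455637/184189 = (1325*6)/(-1050) + 455637*(1/184189) = 7950*(-1/1050) + 455637/184189 = -53/7 + 455637/184189 = -6572558/1289323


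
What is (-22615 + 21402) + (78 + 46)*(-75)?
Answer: -10513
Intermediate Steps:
(-22615 + 21402) + (78 + 46)*(-75) = -1213 + 124*(-75) = -1213 - 9300 = -10513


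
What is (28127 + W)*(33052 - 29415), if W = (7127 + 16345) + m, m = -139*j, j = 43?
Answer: 165927214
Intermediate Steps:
m = -5977 (m = -139*43 = -5977)
W = 17495 (W = (7127 + 16345) - 5977 = 23472 - 5977 = 17495)
(28127 + W)*(33052 - 29415) = (28127 + 17495)*(33052 - 29415) = 45622*3637 = 165927214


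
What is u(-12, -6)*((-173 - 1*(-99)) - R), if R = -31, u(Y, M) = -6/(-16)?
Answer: -129/8 ≈ -16.125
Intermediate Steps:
u(Y, M) = 3/8 (u(Y, M) = -6*(-1/16) = 3/8)
u(-12, -6)*((-173 - 1*(-99)) - R) = 3*((-173 - 1*(-99)) - 1*(-31))/8 = 3*((-173 + 99) + 31)/8 = 3*(-74 + 31)/8 = (3/8)*(-43) = -129/8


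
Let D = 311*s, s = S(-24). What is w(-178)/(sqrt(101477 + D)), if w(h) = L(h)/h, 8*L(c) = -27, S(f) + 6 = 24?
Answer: 27*sqrt(4283)/30494960 ≈ 5.7944e-5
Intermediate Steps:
S(f) = 18 (S(f) = -6 + 24 = 18)
s = 18
L(c) = -27/8 (L(c) = (1/8)*(-27) = -27/8)
w(h) = -27/(8*h)
D = 5598 (D = 311*18 = 5598)
w(-178)/(sqrt(101477 + D)) = (-27/8/(-178))/(sqrt(101477 + 5598)) = (-27/8*(-1/178))/(sqrt(107075)) = 27/(1424*((5*sqrt(4283)))) = 27*(sqrt(4283)/21415)/1424 = 27*sqrt(4283)/30494960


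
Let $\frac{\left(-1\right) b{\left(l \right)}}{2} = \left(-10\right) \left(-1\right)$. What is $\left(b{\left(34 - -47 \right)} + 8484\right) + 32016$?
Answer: $40480$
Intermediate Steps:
$b{\left(l \right)} = -20$ ($b{\left(l \right)} = - 2 \left(\left(-10\right) \left(-1\right)\right) = \left(-2\right) 10 = -20$)
$\left(b{\left(34 - -47 \right)} + 8484\right) + 32016 = \left(-20 + 8484\right) + 32016 = 8464 + 32016 = 40480$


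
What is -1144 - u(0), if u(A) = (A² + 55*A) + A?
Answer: -1144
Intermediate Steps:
u(A) = A² + 56*A
-1144 - u(0) = -1144 - 0*(56 + 0) = -1144 - 0*56 = -1144 - 1*0 = -1144 + 0 = -1144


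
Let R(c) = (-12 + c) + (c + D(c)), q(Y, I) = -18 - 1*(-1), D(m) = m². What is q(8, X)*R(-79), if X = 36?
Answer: -103207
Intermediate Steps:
q(Y, I) = -17 (q(Y, I) = -18 + 1 = -17)
R(c) = -12 + c² + 2*c (R(c) = (-12 + c) + (c + c²) = -12 + c² + 2*c)
q(8, X)*R(-79) = -17*(-12 + (-79)² + 2*(-79)) = -17*(-12 + 6241 - 158) = -17*6071 = -103207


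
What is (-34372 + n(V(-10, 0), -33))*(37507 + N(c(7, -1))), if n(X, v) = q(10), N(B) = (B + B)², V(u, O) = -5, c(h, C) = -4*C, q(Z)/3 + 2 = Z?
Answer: -1290488708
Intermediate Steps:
q(Z) = -6 + 3*Z
N(B) = 4*B² (N(B) = (2*B)² = 4*B²)
n(X, v) = 24 (n(X, v) = -6 + 3*10 = -6 + 30 = 24)
(-34372 + n(V(-10, 0), -33))*(37507 + N(c(7, -1))) = (-34372 + 24)*(37507 + 4*(-4*(-1))²) = -34348*(37507 + 4*4²) = -34348*(37507 + 4*16) = -34348*(37507 + 64) = -34348*37571 = -1290488708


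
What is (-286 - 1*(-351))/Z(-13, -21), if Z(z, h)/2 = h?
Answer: -65/42 ≈ -1.5476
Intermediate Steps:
Z(z, h) = 2*h
(-286 - 1*(-351))/Z(-13, -21) = (-286 - 1*(-351))/((2*(-21))) = (-286 + 351)/(-42) = 65*(-1/42) = -65/42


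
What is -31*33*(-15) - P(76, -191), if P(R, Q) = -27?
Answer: 15372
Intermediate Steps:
-31*33*(-15) - P(76, -191) = -31*33*(-15) - 1*(-27) = -1023*(-15) + 27 = 15345 + 27 = 15372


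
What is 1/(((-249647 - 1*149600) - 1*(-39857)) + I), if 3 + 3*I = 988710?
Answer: -1/29821 ≈ -3.3533e-5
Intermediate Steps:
I = 329569 (I = -1 + (⅓)*988710 = -1 + 329570 = 329569)
1/(((-249647 - 1*149600) - 1*(-39857)) + I) = 1/(((-249647 - 1*149600) - 1*(-39857)) + 329569) = 1/(((-249647 - 149600) + 39857) + 329569) = 1/((-399247 + 39857) + 329569) = 1/(-359390 + 329569) = 1/(-29821) = -1/29821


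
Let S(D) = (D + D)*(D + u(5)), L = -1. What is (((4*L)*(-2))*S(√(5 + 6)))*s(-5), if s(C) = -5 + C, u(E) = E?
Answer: -1760 - 800*√11 ≈ -4413.3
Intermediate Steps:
S(D) = 2*D*(5 + D) (S(D) = (D + D)*(D + 5) = (2*D)*(5 + D) = 2*D*(5 + D))
(((4*L)*(-2))*S(√(5 + 6)))*s(-5) = (((4*(-1))*(-2))*(2*√(5 + 6)*(5 + √(5 + 6))))*(-5 - 5) = ((-4*(-2))*(2*√11*(5 + √11)))*(-10) = (8*(2*√11*(5 + √11)))*(-10) = (16*√11*(5 + √11))*(-10) = -160*√11*(5 + √11)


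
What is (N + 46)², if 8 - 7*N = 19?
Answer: 96721/49 ≈ 1973.9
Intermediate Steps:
N = -11/7 (N = 8/7 - ⅐*19 = 8/7 - 19/7 = -11/7 ≈ -1.5714)
(N + 46)² = (-11/7 + 46)² = (311/7)² = 96721/49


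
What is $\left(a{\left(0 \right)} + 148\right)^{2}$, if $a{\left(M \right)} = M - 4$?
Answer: $20736$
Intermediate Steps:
$a{\left(M \right)} = -4 + M$ ($a{\left(M \right)} = M - 4 = -4 + M$)
$\left(a{\left(0 \right)} + 148\right)^{2} = \left(\left(-4 + 0\right) + 148\right)^{2} = \left(-4 + 148\right)^{2} = 144^{2} = 20736$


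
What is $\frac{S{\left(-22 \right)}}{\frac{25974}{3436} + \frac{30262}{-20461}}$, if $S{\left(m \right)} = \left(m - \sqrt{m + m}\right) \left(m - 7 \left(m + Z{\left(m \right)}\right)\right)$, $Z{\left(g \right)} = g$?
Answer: $- \frac{221176371416}{213736891} - \frac{20106942856 i \sqrt{11}}{213736891} \approx -1034.8 - 312.01 i$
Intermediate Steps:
$S{\left(m \right)} = - 13 m \left(m - \sqrt{2} \sqrt{m}\right)$ ($S{\left(m \right)} = \left(m - \sqrt{m + m}\right) \left(m - 7 \left(m + m\right)\right) = \left(m - \sqrt{2 m}\right) \left(m - 7 \cdot 2 m\right) = \left(m - \sqrt{2} \sqrt{m}\right) \left(m - 14 m\right) = \left(m - \sqrt{2} \sqrt{m}\right) \left(- 13 m\right) = - 13 m \left(m - \sqrt{2} \sqrt{m}\right)$)
$\frac{S{\left(-22 \right)}}{\frac{25974}{3436} + \frac{30262}{-20461}} = \frac{- 13 \left(-22\right)^{2} + 13 \sqrt{2} \left(-22\right)^{\frac{3}{2}}}{\frac{25974}{3436} + \frac{30262}{-20461}} = \frac{\left(-13\right) 484 + 13 \sqrt{2} \left(- 22 i \sqrt{22}\right)}{25974 \cdot \frac{1}{3436} + 30262 \left(- \frac{1}{20461}\right)} = \frac{-6292 - 572 i \sqrt{11}}{\frac{12987}{1718} - \frac{30262}{20461}} = \frac{-6292 - 572 i \sqrt{11}}{\frac{213736891}{35151998}} = \left(-6292 - 572 i \sqrt{11}\right) \frac{35151998}{213736891} = - \frac{221176371416}{213736891} - \frac{20106942856 i \sqrt{11}}{213736891}$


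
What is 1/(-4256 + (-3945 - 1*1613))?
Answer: -1/9814 ≈ -0.00010190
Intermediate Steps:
1/(-4256 + (-3945 - 1*1613)) = 1/(-4256 + (-3945 - 1613)) = 1/(-4256 - 5558) = 1/(-9814) = -1/9814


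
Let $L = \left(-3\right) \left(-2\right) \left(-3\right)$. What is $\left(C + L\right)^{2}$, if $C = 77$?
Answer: $3481$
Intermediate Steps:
$L = -18$ ($L = 6 \left(-3\right) = -18$)
$\left(C + L\right)^{2} = \left(77 - 18\right)^{2} = 59^{2} = 3481$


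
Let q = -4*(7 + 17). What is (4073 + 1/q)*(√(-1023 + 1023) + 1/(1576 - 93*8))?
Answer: 391007/79872 ≈ 4.8954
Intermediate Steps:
q = -96 (q = -4*24 = -96)
(4073 + 1/q)*(√(-1023 + 1023) + 1/(1576 - 93*8)) = (4073 + 1/(-96))*(√(-1023 + 1023) + 1/(1576 - 93*8)) = (4073 - 1/96)*(√0 + 1/(1576 - 744)) = 391007*(0 + 1/832)/96 = (391007/96)*(1/832) = 391007/79872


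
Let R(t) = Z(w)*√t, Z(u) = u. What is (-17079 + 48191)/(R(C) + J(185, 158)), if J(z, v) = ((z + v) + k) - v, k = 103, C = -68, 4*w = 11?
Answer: 35841024/333833 - 684464*I*√17/333833 ≈ 107.36 - 8.4537*I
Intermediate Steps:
w = 11/4 (w = (¼)*11 = 11/4 ≈ 2.7500)
R(t) = 11*√t/4
J(z, v) = 103 + z (J(z, v) = ((z + v) + 103) - v = ((v + z) + 103) - v = (103 + v + z) - v = 103 + z)
(-17079 + 48191)/(R(C) + J(185, 158)) = (-17079 + 48191)/(11*√(-68)/4 + (103 + 185)) = 31112/(11*(2*I*√17)/4 + 288) = 31112/(11*I*√17/2 + 288) = 31112/(288 + 11*I*√17/2)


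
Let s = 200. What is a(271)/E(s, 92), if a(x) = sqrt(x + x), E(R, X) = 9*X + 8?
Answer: sqrt(542)/836 ≈ 0.027848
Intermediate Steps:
E(R, X) = 8 + 9*X
a(x) = sqrt(2)*sqrt(x) (a(x) = sqrt(2*x) = sqrt(2)*sqrt(x))
a(271)/E(s, 92) = (sqrt(2)*sqrt(271))/(8 + 9*92) = sqrt(542)/(8 + 828) = sqrt(542)/836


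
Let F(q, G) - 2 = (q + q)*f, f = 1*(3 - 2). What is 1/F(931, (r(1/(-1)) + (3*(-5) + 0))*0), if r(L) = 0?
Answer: 1/1864 ≈ 0.00053648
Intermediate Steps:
f = 1 (f = 1*1 = 1)
F(q, G) = 2 + 2*q (F(q, G) = 2 + (q + q)*1 = 2 + (2*q)*1 = 2 + 2*q)
1/F(931, (r(1/(-1)) + (3*(-5) + 0))*0) = 1/(2 + 2*931) = 1/(2 + 1862) = 1/1864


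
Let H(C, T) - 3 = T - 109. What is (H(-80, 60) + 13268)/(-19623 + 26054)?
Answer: 13222/6431 ≈ 2.0560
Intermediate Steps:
H(C, T) = -106 + T (H(C, T) = 3 + (T - 109) = 3 + (-109 + T) = -106 + T)
(H(-80, 60) + 13268)/(-19623 + 26054) = ((-106 + 60) + 13268)/(-19623 + 26054) = (-46 + 13268)/6431 = 13222*(1/6431) = 13222/6431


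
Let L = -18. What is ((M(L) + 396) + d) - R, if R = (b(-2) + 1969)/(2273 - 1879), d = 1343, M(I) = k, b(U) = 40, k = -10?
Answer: 679217/394 ≈ 1723.9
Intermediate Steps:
M(I) = -10
R = 2009/394 (R = (40 + 1969)/(2273 - 1879) = 2009/394 ≈ 5.0990)
((M(L) + 396) + d) - R = ((-10 + 396) + 1343) - 1*2009/394 = (386 + 1343) - 2009/394 = 1729 - 2009/394 = 679217/394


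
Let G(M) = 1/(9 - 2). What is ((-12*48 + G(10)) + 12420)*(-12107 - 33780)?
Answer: -3804445283/7 ≈ -5.4349e+8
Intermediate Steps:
G(M) = 1/7
((-12*48 + G(10)) + 12420)*(-12107 - 33780) = ((-12*48 + 1/7) + 12420)*(-12107 - 33780) = ((-576 + 1/7) + 12420)*(-45887) = (-4031/7 + 12420)*(-45887) = (82909/7)*(-45887) = -3804445283/7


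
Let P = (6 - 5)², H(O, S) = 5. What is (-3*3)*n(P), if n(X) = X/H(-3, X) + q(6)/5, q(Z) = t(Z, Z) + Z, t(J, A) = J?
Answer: -117/5 ≈ -23.400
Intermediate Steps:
P = 1 (P = 1² = 1)
q(Z) = 2*Z (q(Z) = Z + Z = 2*Z)
n(X) = 12/5 + X/5 (n(X) = X/5 + (2*6)/5 = X*(⅕) + 12*(⅕) = X/5 + 12/5 = 12/5 + X/5)
(-3*3)*n(P) = (-3*3)*(12/5 + (⅕)*1) = -9*(12/5 + ⅕) = -9*13/5 = -117/5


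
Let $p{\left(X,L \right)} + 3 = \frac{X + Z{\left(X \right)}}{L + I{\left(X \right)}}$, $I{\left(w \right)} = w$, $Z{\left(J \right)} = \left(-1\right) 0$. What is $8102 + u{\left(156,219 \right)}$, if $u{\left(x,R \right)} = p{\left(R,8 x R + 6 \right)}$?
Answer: $\frac{738458794}{91179} \approx 8099.0$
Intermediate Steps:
$Z{\left(J \right)} = 0$
$p{\left(X,L \right)} = -3 + \frac{X}{L + X}$ ($p{\left(X,L \right)} = -3 + \frac{X + 0}{L + X} = -3 + \frac{X}{L + X}$)
$u{\left(x,R \right)} = \frac{-18 - 2 R - 24 R x}{6 + R + 8 R x}$ ($u{\left(x,R \right)} = \frac{- 3 \left(8 x R + 6\right) - 2 R}{\left(8 x R + 6\right) + R} = \frac{- 3 \left(8 R x + 6\right) - 2 R}{\left(8 R x + 6\right) + R} = \frac{- 3 \left(6 + 8 R x\right) - 2 R}{\left(6 + 8 R x\right) + R} = \frac{\left(-18 - 24 R x\right) - 2 R}{6 + R + 8 R x} = \frac{-18 - 2 R - 24 R x}{6 + R + 8 R x}$)
$8102 + u{\left(156,219 \right)} = 8102 + \frac{2 \left(-9 - 219 - 2628 \cdot 156\right)}{6 + 219 + 8 \cdot 219 \cdot 156} = 8102 + \frac{2 \left(-9 - 219 - 409968\right)}{6 + 219 + 273312} = 8102 + 2 \cdot \frac{1}{273537} \left(-410196\right) = 8102 - \frac{273464}{91179} = \frac{738458794}{91179}$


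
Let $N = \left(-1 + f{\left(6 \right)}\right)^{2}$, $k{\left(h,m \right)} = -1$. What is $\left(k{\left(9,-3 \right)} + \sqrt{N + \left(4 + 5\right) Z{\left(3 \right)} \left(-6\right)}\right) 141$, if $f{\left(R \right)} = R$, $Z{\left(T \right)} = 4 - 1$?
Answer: $-141 + 141 i \sqrt{137} \approx -141.0 + 1650.4 i$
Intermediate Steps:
$Z{\left(T \right)} = 3$
$N = 25$ ($N = \left(-1 + 6\right)^{2} = 5^{2} = 25$)
$\left(k{\left(9,-3 \right)} + \sqrt{N + \left(4 + 5\right) Z{\left(3 \right)} \left(-6\right)}\right) 141 = \left(-1 + \sqrt{25 + \left(4 + 5\right) 3 \left(-6\right)}\right) 141 = \left(-1 + \sqrt{25 + 9 \cdot 3 \left(-6\right)}\right) 141 = \left(-1 + \sqrt{25 + 27 \left(-6\right)}\right) 141 = \left(-1 + \sqrt{25 - 162}\right) 141 = \left(-1 + \sqrt{-137}\right) 141 = \left(-1 + i \sqrt{137}\right) 141 = -141 + 141 i \sqrt{137}$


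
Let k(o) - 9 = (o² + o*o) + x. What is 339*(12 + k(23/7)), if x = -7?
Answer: 591216/49 ≈ 12066.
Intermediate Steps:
k(o) = 2 + 2*o² (k(o) = 9 + ((o² + o*o) - 7) = 9 + ((o² + o²) - 7) = 9 + (2*o² - 7) = 9 + (-7 + 2*o²) = 2 + 2*o²)
339*(12 + k(23/7)) = 339*(12 + (2 + 2*(23/7)²)) = 339*(12 + (2 + 2*(529/49))) = 339*(12 + (2 + 1058/49)) = 339*(12 + 1156/49) = 339*(1744/49) = 591216/49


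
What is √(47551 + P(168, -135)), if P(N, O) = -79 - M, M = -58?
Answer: 7*√970 ≈ 218.01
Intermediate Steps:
P(N, O) = -21 (P(N, O) = -79 - 1*(-58) = -79 + 58 = -21)
√(47551 + P(168, -135)) = √(47551 - 21) = √47530 = 7*√970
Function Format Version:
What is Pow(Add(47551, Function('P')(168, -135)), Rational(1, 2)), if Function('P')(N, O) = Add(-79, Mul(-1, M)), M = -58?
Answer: Mul(7, Pow(970, Rational(1, 2))) ≈ 218.01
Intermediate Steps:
Function('P')(N, O) = -21 (Function('P')(N, O) = Add(-79, Mul(-1, -58)) = Add(-79, 58) = -21)
Pow(Add(47551, Function('P')(168, -135)), Rational(1, 2)) = Pow(Add(47551, -21), Rational(1, 2)) = Pow(47530, Rational(1, 2)) = Mul(7, Pow(970, Rational(1, 2)))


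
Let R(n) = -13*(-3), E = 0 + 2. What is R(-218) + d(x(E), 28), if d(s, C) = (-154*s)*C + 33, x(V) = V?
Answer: -8552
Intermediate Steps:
E = 2
d(s, C) = 33 - 154*C*s (d(s, C) = -154*C*s + 33 = 33 - 154*C*s)
R(n) = 39
R(-218) + d(x(E), 28) = 39 + (33 - 154*28*2) = 39 + (33 - 8624) = 39 - 8591 = -8552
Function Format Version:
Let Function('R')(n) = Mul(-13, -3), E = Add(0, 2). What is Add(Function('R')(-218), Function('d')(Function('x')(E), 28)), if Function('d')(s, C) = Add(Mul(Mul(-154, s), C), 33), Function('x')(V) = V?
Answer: -8552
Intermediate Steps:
E = 2
Function('d')(s, C) = Add(33, Mul(-154, C, s)) (Function('d')(s, C) = Add(Mul(-154, C, s), 33) = Add(33, Mul(-154, C, s)))
Function('R')(n) = 39
Add(Function('R')(-218), Function('d')(Function('x')(E), 28)) = Add(39, Add(33, Mul(-154, 28, 2))) = Add(39, Add(33, -8624)) = Add(39, -8591) = -8552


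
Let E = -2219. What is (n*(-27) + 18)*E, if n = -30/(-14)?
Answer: 88443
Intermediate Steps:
n = 15/7 (n = -30*(-1/14) = 15/7 ≈ 2.1429)
(n*(-27) + 18)*E = ((15/7)*(-27) + 18)*(-2219) = (-405/7 + 18)*(-2219) = -279/7*(-2219) = 88443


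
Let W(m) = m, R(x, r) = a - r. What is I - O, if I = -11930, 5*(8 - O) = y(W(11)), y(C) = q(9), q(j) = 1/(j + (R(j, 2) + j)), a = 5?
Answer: -1253489/105 ≈ -11938.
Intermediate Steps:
R(x, r) = 5 - r
q(j) = 1/(3 + 2*j) (q(j) = 1/(j + ((5 - 1*2) + j)) = 1/(j + ((5 - 2) + j)) = 1/(j + (3 + j)) = 1/(3 + 2*j))
y(C) = 1/21 (y(C) = 1/(3 + 2*9) = 1/(3 + 18) = 1/21)
O = 839/105 (O = 8 - 1/5*1/21 = 8 - 1/105 = 839/105 ≈ 7.9905)
I - O = -11930 - 1*839/105 = -11930 - 839/105 = -1253489/105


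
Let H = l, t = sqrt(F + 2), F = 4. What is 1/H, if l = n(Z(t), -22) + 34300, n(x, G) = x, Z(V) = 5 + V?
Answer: 11435/392277673 - sqrt(6)/1176833019 ≈ 2.9148e-5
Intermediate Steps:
t = sqrt(6) (t = sqrt(4 + 2) = sqrt(6) ≈ 2.4495)
l = 34305 + sqrt(6) (l = (5 + sqrt(6)) + 34300 = 34305 + sqrt(6) ≈ 34307.)
H = 34305 + sqrt(6) ≈ 34307.
1/H = 1/(34305 + sqrt(6))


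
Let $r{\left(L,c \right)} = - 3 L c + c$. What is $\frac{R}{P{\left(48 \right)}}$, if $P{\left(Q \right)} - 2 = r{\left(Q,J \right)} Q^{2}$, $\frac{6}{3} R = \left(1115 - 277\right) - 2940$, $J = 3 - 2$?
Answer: $\frac{1051}{329470} \approx 0.00319$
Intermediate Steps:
$J = 1$ ($J = 3 - 2 = 1$)
$R = -1051$ ($R = \frac{\left(1115 - 277\right) - 2940}{2} = \frac{838 - 2940}{2} = \frac{1}{2} \left(-2102\right) = -1051$)
$r{\left(L,c \right)} = c - 3 L c$ ($r{\left(L,c \right)} = - 3 L c + c = c - 3 L c$)
$P{\left(Q \right)} = 2 + Q^{2} \left(1 - 3 Q\right)$ ($P{\left(Q \right)} = 2 + 1 \left(1 - 3 Q\right) Q^{2} = 2 + \left(1 - 3 Q\right) Q^{2} = 2 + Q^{2} \left(1 - 3 Q\right)$)
$\frac{R}{P{\left(48 \right)}} = - \frac{1051}{2 + 48^{2} \left(1 - 144\right)} = - \frac{1051}{2 + 2304 \left(1 - 144\right)} = - \frac{1051}{2 + 2304 \left(-143\right)} = - \frac{1051}{2 - 329472} = - \frac{1051}{-329470} = \left(-1051\right) \left(- \frac{1}{329470}\right) = \frac{1051}{329470}$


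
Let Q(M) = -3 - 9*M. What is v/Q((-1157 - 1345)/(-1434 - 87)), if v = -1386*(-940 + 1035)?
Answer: 7417410/1003 ≈ 7395.2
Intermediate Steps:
v = -131670 (v = -1386*95 = -131670)
v/Q((-1157 - 1345)/(-1434 - 87)) = -131670/(-3 - 9*(-1157 - 1345)/(-1434 - 87)) = -131670/(-3 - (-22518)/(-1521)) = -131670/(-3 - (-22518)*(-1)/1521) = -131670/(-3 - 9*278/169) = -131670/(-3 - 2502/169) = -131670/(-3009/169) = -131670*(-169/3009) = 7417410/1003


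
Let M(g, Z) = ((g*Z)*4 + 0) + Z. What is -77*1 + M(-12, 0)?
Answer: -77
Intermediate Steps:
M(g, Z) = Z + 4*Z*g (M(g, Z) = ((Z*g)*4 + 0) + Z = (4*Z*g + 0) + Z = 4*Z*g + Z = Z + 4*Z*g)
-77*1 + M(-12, 0) = -77*1 + 0*(1 + 4*(-12)) = -77 + 0*(1 - 48) = -77 + 0*(-47) = -77 + 0 = -77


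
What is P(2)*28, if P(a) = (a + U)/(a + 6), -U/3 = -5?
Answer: 119/2 ≈ 59.500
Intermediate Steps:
U = 15 (U = -3*(-5) = 15)
P(a) = (15 + a)/(6 + a) (P(a) = (a + 15)/(a + 6) = (15 + a)/(6 + a))
P(2)*28 = ((15 + 2)/(6 + 2))*28 = (17/8)*28 = 119/2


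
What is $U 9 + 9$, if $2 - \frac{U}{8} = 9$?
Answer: $-495$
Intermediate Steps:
$U = -56$ ($U = 16 - 72 = -56$)
$U 9 + 9 = \left(-56\right) 9 + 9 = -504 + 9 = -495$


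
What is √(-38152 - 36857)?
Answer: I*√75009 ≈ 273.88*I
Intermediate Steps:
√(-38152 - 36857) = √(-75009) = I*√75009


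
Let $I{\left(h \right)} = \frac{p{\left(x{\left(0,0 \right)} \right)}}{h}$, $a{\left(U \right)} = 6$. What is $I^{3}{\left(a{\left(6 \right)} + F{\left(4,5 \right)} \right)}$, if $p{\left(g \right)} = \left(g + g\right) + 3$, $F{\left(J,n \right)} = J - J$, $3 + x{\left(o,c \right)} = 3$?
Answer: $\frac{1}{8} \approx 0.125$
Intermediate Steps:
$x{\left(o,c \right)} = 0$ ($x{\left(o,c \right)} = -3 + 3 = 0$)
$F{\left(J,n \right)} = 0$
$p{\left(g \right)} = 3 + 2 g$ ($p{\left(g \right)} = 2 g + 3 = 3 + 2 g$)
$I{\left(h \right)} = \frac{3}{h}$ ($I{\left(h \right)} = \frac{3 + 2 \cdot 0}{h} = \frac{3 + 0}{h} = \frac{3}{h}$)
$I^{3}{\left(a{\left(6 \right)} + F{\left(4,5 \right)} \right)} = \left(\frac{3}{6 + 0}\right)^{3} = \left(\frac{3}{6}\right)^{3} = \left(3 \cdot \frac{1}{6}\right)^{3} = \left(\frac{1}{2}\right)^{3} = \frac{1}{8}$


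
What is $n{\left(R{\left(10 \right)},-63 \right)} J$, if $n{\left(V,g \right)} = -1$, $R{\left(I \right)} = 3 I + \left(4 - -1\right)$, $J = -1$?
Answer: $1$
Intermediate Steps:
$R{\left(I \right)} = 5 + 3 I$ ($R{\left(I \right)} = 3 I + \left(4 + 1\right) = 3 I + 5 = 5 + 3 I$)
$n{\left(R{\left(10 \right)},-63 \right)} J = \left(-1\right) \left(-1\right) = 1$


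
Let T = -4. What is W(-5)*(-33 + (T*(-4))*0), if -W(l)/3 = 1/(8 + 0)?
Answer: 99/8 ≈ 12.375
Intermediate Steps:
W(l) = -3/8 (W(l) = -3/(8 + 0) = -3/8)
W(-5)*(-33 + (T*(-4))*0) = -3*(-33 - 4*(-4)*0)/8 = -3*(-33 + 16*0)/8 = -3*(-33 + 0)/8 = -3/8*(-33) = 99/8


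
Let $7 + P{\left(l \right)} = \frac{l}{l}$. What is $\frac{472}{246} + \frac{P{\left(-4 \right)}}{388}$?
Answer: $\frac{45415}{23862} \approx 1.9032$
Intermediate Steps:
$P{\left(l \right)} = -6$ ($P{\left(l \right)} = -7 + \frac{l}{l} = -7 + 1 = -6$)
$\frac{472}{246} + \frac{P{\left(-4 \right)}}{388} = \frac{472}{246} - \frac{6}{388} = 472 \cdot \frac{1}{246} - \frac{3}{194} = \frac{236}{123} - \frac{3}{194} = \frac{45415}{23862}$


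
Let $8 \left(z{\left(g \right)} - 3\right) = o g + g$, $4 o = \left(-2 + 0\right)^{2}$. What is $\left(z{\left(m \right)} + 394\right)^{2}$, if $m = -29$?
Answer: $\frac{2430481}{16} \approx 1.5191 \cdot 10^{5}$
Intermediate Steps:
$o = 1$ ($o = \frac{\left(-2 + 0\right)^{2}}{4} = \frac{\left(-2\right)^{2}}{4} = \frac{1}{4} \cdot 4 = 1$)
$z{\left(g \right)} = 3 + \frac{g}{4}$ ($z{\left(g \right)} = 3 + \frac{1 g + g}{8} = 3 + \frac{g + g}{8} = 3 + \frac{2 g}{8} = 3 + \frac{g}{4}$)
$\left(z{\left(m \right)} + 394\right)^{2} = \left(\left(3 + \frac{1}{4} \left(-29\right)\right) + 394\right)^{2} = \left(\left(3 - \frac{29}{4}\right) + 394\right)^{2} = \left(- \frac{17}{4} + 394\right)^{2} = \left(\frac{1559}{4}\right)^{2} = \frac{2430481}{16}$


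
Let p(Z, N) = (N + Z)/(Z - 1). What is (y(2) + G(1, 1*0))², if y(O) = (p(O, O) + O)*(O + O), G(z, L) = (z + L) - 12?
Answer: 169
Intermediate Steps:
G(z, L) = -12 + L + z (G(z, L) = (L + z) - 12 = -12 + L + z)
p(Z, N) = (N + Z)/(-1 + Z)
y(O) = 2*O*(O + 2*O/(-1 + O)) (y(O) = ((O + O)/(-1 + O) + O)*(O + O) = ((2*O)/(-1 + O) + O)*(2*O) = (2*O/(-1 + O) + O)*(2*O) = (O + 2*O/(-1 + O))*(2*O) = 2*O*(O + 2*O/(-1 + O)))
(y(2) + G(1, 1*0))² = (2*2²*(1 + 2)/(-1 + 2) + (-12 + 1*0 + 1))² = (2*4*3/1 + (-12 + 0 + 1))² = (2*4*1*3 - 11)² = (24 - 11)² = 13² = 169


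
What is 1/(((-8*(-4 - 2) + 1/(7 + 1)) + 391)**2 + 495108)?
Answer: 64/44028081 ≈ 1.4536e-6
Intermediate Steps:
1/(((-8*(-4 - 2) + 1/(7 + 1)) + 391)**2 + 495108) = 1/(((-8*(-6) + 1/8) + 391)**2 + 495108) = 1/(((48 + 1/8) + 391)**2 + 495108) = 1/((385/8 + 391)**2 + 495108) = 1/((3513/8)**2 + 495108) = 1/(12341169/64 + 495108) = 1/(44028081/64) = 64/44028081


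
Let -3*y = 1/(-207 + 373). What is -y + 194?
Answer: 96613/498 ≈ 194.00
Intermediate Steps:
y = -1/498 (y = -1/(3*(-207 + 373)) = -1/3/166 = -1/3*1/166 = -1/498 ≈ -0.0020080)
-y + 194 = -1*(-1/498) + 194 = 1/498 + 194 = 96613/498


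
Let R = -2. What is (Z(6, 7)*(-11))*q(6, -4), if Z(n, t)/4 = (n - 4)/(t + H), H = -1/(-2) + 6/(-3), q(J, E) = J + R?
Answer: -64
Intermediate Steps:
q(J, E) = -2 + J (q(J, E) = J - 2 = -2 + J)
H = -3/2 (H = -1*(-½) + 6*(-⅓) = ½ - 2 = -3/2 ≈ -1.5000)
Z(n, t) = 4*(-4 + n)/(-3/2 + t) (Z(n, t) = 4*((n - 4)/(t - 3/2)) = 4*((-4 + n)/(-3/2 + t)) = 4*(-4 + n)/(-3/2 + t))
(Z(6, 7)*(-11))*q(6, -4) = ((8*(-4 + 6)/(-3 + 2*7))*(-11))*(-2 + 6) = ((8*2/(-3 + 14))*(-11))*4 = ((8*2/11)*(-11))*4 = ((8*(1/11)*2)*(-11))*4 = ((16/11)*(-11))*4 = -16*4 = -64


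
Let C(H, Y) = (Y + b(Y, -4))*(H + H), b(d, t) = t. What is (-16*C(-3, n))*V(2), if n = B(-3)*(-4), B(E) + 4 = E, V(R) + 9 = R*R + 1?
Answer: -9216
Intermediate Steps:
V(R) = -8 + R² (V(R) = -9 + (R*R + 1) = -9 + (R² + 1) = -9 + (1 + R²) = -8 + R²)
B(E) = -4 + E
n = 28 (n = (-4 - 3)*(-4) = -7*(-4) = 28)
C(H, Y) = 2*H*(-4 + Y) (C(H, Y) = (Y - 4)*(H + H) = (-4 + Y)*(2*H) = 2*H*(-4 + Y))
(-16*C(-3, n))*V(2) = (-32*(-3)*(-4 + 28))*(-8 + 2²) = (-32*(-3)*24)*(-8 + 4) = -16*(-144)*(-4) = 2304*(-4) = -9216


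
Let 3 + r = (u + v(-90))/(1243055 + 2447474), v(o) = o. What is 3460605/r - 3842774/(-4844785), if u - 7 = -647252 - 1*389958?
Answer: -12374989274382026441/11732984038160 ≈ -1.0547e+6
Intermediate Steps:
u = -1037203 (u = 7 + (-647252 - 1*389958) = 7 + (-647252 - 389958) = 7 - 1037210 = -1037203)
r = -12108880/3690529 (r = -3 + (-1037203 - 90)/(1243055 + 2447474) = -3 - 1037293/3690529 = -12108880/3690529 ≈ -3.2811)
3460605/r - 3842774/(-4844785) = 3460605/(-12108880/3690529) - 3842774/(-4844785) = 3460605*(-3690529/12108880) - 3842774*(-1/4844785) = -2554292622009/2421776 + 3842774/4844785 = -12374989274382026441/11732984038160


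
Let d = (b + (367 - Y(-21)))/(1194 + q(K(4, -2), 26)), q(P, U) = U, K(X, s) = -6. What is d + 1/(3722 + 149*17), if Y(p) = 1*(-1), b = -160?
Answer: 65113/381555 ≈ 0.17065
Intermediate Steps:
Y(p) = -1
d = 52/305 (d = (-160 + (367 - 1*(-1)))/(1194 + 26) = (-160 + (367 + 1))/1220 = (-160 + 368)*(1/1220) = 208*(1/1220) = 52/305 ≈ 0.17049)
d + 1/(3722 + 149*17) = 52/305 + 1/(3722 + 149*17) = 52/305 + 1/(3722 + 2533) = 52/305 + 1/6255 = 65113/381555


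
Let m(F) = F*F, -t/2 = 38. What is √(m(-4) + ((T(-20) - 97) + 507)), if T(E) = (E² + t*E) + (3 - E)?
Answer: √2369 ≈ 48.672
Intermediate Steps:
t = -76 (t = -2*38 = -76)
m(F) = F²
T(E) = 3 + E² - 77*E (T(E) = (E² - 76*E) + (3 - E) = 3 + E² - 77*E)
√(m(-4) + ((T(-20) - 97) + 507)) = √((-4)² + (((3 + (-20)² - 77*(-20)) - 97) + 507)) = √(16 + (((3 + 400 + 1540) - 97) + 507)) = √(16 + ((1943 - 97) + 507)) = √(16 + (1846 + 507)) = √(16 + 2353) = √2369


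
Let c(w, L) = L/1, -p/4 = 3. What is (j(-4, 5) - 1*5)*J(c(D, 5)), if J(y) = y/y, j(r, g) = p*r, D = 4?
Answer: 43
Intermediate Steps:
p = -12 (p = -4*3 = -12)
j(r, g) = -12*r
c(w, L) = L (c(w, L) = L*1 = L)
J(y) = 1
(j(-4, 5) - 1*5)*J(c(D, 5)) = (-12*(-4) - 1*5)*1 = (48 - 5)*1 = 43*1 = 43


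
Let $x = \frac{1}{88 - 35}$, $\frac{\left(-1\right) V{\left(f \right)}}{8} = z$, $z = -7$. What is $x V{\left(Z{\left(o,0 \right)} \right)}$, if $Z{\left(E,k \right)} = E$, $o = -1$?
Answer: $\frac{56}{53} \approx 1.0566$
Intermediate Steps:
$V{\left(f \right)} = 56$ ($V{\left(f \right)} = \left(-8\right) \left(-7\right) = 56$)
$x = \frac{1}{53} \approx 0.018868$
$x V{\left(Z{\left(o,0 \right)} \right)} = \frac{1}{53} \cdot 56 = \frac{56}{53}$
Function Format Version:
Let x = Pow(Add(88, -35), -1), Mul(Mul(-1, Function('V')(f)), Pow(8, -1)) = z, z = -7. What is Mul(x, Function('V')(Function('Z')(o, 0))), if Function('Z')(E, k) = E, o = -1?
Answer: Rational(56, 53) ≈ 1.0566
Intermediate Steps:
Function('V')(f) = 56 (Function('V')(f) = Mul(-8, -7) = 56)
x = Rational(1, 53) (x = Pow(53, -1) = Rational(1, 53) ≈ 0.018868)
Mul(x, Function('V')(Function('Z')(o, 0))) = Mul(Rational(1, 53), 56) = Rational(56, 53)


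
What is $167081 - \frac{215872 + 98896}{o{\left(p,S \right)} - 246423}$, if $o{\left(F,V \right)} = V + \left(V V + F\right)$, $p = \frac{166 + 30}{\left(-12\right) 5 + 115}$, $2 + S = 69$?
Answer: $\frac{2222610476849}{13302489} \approx 1.6708 \cdot 10^{5}$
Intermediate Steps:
$S = 67$ ($S = -2 + 69 = 67$)
$p = \frac{196}{55}$ ($p = \frac{196}{-60 + 115} = \frac{196}{55} \approx 3.5636$)
$o{\left(F,V \right)} = F + V + V^{2}$ ($o{\left(F,V \right)} = V + \left(V^{2} + F\right) = V + \left(F + V^{2}\right) = F + V + V^{2}$)
$167081 - \frac{215872 + 98896}{o{\left(p,S \right)} - 246423} = 167081 - \frac{215872 + 98896}{\left(\frac{196}{55} + 67 + 67^{2}\right) - 246423} = 167081 - \frac{314768}{\left(\frac{196}{55} + 67 + 4489\right) - 246423} = 167081 - \frac{314768}{\frac{250776}{55} - 246423} = 167081 - \frac{314768}{- \frac{13302489}{55}} = 167081 - 314768 \left(- \frac{55}{13302489}\right) = 167081 - - \frac{17312240}{13302489} = 167081 + \frac{17312240}{13302489} = \frac{2222610476849}{13302489}$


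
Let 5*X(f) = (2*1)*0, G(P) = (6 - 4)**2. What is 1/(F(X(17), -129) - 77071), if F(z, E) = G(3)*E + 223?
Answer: -1/77364 ≈ -1.2926e-5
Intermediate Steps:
G(P) = 4 (G(P) = 2**2 = 4)
X(f) = 0 (X(f) = ((2*1)*0)/5 = (2*0)/5 = (1/5)*0 = 0)
F(z, E) = 223 + 4*E (F(z, E) = 4*E + 223 = 223 + 4*E)
1/(F(X(17), -129) - 77071) = 1/((223 + 4*(-129)) - 77071) = 1/((223 - 516) - 77071) = 1/(-293 - 77071) = 1/(-77364) = -1/77364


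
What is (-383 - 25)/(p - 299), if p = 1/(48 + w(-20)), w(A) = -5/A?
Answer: 78744/57703 ≈ 1.3646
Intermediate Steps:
p = 4/193 (p = 1/(48 - 5/(-20)) = 1/(48 - 5*(-1/20)) = 1/(48 + ¼) = 1/(193/4) = 4/193 ≈ 0.020725)
(-383 - 25)/(p - 299) = (-383 - 25)/(4/193 - 299) = -408/(-57703/193) = -408*(-193/57703) = 78744/57703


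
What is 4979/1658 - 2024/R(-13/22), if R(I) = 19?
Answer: -3261191/31502 ≈ -103.52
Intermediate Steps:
4979/1658 - 2024/R(-13/22) = 4979/1658 - 2024/19 = -3261191/31502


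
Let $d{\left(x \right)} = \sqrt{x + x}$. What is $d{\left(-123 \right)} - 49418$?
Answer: $-49418 + i \sqrt{246} \approx -49418.0 + 15.684 i$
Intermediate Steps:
$d{\left(x \right)} = \sqrt{2} \sqrt{x}$ ($d{\left(x \right)} = \sqrt{2 x} = \sqrt{2} \sqrt{x}$)
$d{\left(-123 \right)} - 49418 = \sqrt{2} \sqrt{-123} - 49418 = \sqrt{2} i \sqrt{123} - 49418 = i \sqrt{246} - 49418 = -49418 + i \sqrt{246}$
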